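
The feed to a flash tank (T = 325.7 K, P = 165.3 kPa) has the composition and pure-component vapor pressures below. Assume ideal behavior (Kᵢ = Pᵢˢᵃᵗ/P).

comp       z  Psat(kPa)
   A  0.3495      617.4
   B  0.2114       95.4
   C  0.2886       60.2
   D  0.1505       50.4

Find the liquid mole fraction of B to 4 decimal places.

x_B = 0.2492

Raoult's law: Kᵢ = Pᵢˢᵃᵗ/P = Pᵢˢᵃᵗ/165.3.
  K_A = 617.4/165.3 = 3.735027, K_B = 95.4/165.3 = 0.577132, K_C = 60.2/165.3 = 0.364186, K_D = 50.4/165.3 = 0.304900
Material balance + equilibrium reduce to Σ zᵢ(Kᵢ−1)/(1+ψ(Kᵢ−1)) = 0.
Check two-phase: ΣzᵢKᵢ = 1.5784 > 1 and Σzᵢ/Kᵢ = 1.7459 > 1, so g(0) = 0.5784 > 0 and g(1) = -0.7459 < 0.
Newton–Raphson from ψ = 0.38:
  ψ = 0.3800: g = -0.02189, g' = -1.0194 → ψ = 0.3585
  ψ = 0.3585: g = 0.00025, g' = -1.0437 → ψ = 0.3588
Converged at ψ = 0.3588.
Compositions from xᵢ = zᵢ/(1+ψ(Kᵢ−1)), yᵢ = Kᵢxᵢ:
  A: x = 0.1764, y = 0.6589
  B: x = 0.2492, y = 0.1438
  C: x = 0.3739, y = 0.1362
  D: x = 0.2005, y = 0.0611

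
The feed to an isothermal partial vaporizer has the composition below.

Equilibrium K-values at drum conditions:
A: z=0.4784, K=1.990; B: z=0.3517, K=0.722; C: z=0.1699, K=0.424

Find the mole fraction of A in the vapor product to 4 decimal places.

Material balance + equilibrium reduce to Σ zᵢ(Kᵢ−1)/(1+ψ(Kᵢ−1)) = 0.
Feasibility: ΣzᵢKᵢ = 1.2780, Σzᵢ/Kᵢ = 1.1282 — both > 1, two phases present.
Iterate (Newton) starting at ψ = 0.5:
  ψ = 0.5000: g = 0.06580, g' = -0.3576 → ψ = 0.6840
  ψ = 0.6840: g = 0.00019, g' = -0.3616 → ψ = 0.6845
Converged at ψ = 0.6845.
Compositions from xᵢ = zᵢ/(1+ψ(Kᵢ−1)), yᵢ = Kᵢxᵢ:
  A: x = 0.2852, y = 0.5675
  B: x = 0.4344, y = 0.3136
  C: x = 0.2805, y = 0.1189

y_A = 0.5675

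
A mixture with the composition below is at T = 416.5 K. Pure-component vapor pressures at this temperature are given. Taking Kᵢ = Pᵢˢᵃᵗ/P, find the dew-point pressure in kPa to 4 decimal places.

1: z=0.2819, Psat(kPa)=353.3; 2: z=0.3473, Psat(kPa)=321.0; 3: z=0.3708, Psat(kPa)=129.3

Pdew = 210.6333 kPa

At the dew point ψ → 1, so Σzᵢ/Kᵢ = 1 with Kᵢ = Pᵢˢᵃᵗ/P ⇒ 1/P = Σzᵢ/Pᵢˢᵃᵗ.
1/P = 0.2819/353.3 + 0.3473/321.0 + 0.3708/129.3 = 0.0047476 ⇒ P = 210.6333 kPa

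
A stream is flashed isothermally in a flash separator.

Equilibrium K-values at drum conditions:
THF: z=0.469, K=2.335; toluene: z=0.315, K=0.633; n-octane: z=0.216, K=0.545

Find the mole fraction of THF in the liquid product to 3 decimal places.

x_THF = 0.233

Rachford–Rice: g(ψ) = Σ zᵢ(Kᵢ−1)/(1+ψ(Kᵢ−1)) = 0.
Feasibility: ΣzᵢKᵢ = 1.412, Σzᵢ/Kᵢ = 1.095 — both > 1, two phases present.
Newton–Raphson from ψ = 0.5:
  ψ = 0.500: g = 0.1067, g' = -0.439 → ψ = 0.743
  ψ = 0.743: g = 0.0070, g' = -0.393 → ψ = 0.761
Converged at ψ = 0.761.
Compositions from xᵢ = zᵢ/(1+ψ(Kᵢ−1)), yᵢ = Kᵢxᵢ:
  THF: x = 0.233, y = 0.543
  toluene: x = 0.437, y = 0.277
  n-octane: x = 0.330, y = 0.180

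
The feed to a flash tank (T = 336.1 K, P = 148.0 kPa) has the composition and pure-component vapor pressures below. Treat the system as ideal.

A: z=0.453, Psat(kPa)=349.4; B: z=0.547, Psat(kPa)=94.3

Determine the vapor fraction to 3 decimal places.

Raoult's law: Kᵢ = Pᵢˢᵃᵗ/P = Pᵢˢᵃᵗ/148.0.
  K_A = 349.4/148.0 = 2.36081, K_B = 94.3/148.0 = 0.63716
Material balance + equilibrium reduce to Σ zᵢ(Kᵢ−1)/(1+ψ(Kᵢ−1)) = 0.
Check two-phase: ΣzᵢKᵢ = 1.418 > 1 and Σzᵢ/Kᵢ = 1.050 > 1, so g(0) = 0.418 > 0 and g(1) = -0.050 < 0.
Binary case is linear: z₁(K₁−1)(1+ψ(K₂−1)) + z₂(K₂−1)(1+ψ(K₁−1)) = 0
⇒ ψ = [z₁(K₁−1)+z₂(K₂−1)] / [−(K₁−1)(K₂−1)] = 0.4180/0.4938 = 0.847

ψ = 0.847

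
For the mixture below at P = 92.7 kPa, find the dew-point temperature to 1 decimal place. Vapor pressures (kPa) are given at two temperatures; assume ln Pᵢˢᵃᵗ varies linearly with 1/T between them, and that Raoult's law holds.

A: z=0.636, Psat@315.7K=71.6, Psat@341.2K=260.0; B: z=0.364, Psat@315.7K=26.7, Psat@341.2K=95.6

T = 329.9 K

Dew-point temperature: Σzᵢ·P/Pᵢˢᵃᵗ(T) = 1. Interpolate ln Pᵢˢᵃᵗ = aᵢ + bᵢ/T.
  T = 315.7 K: ΣzᵢP/Pᵢˢᵃᵗ = 2.0872
  T = 341.2 K: ΣzᵢP/Pᵢˢᵃᵗ = 0.5797
  T = 328.4 K: ΣzᵢP/Pᵢˢᵃᵗ = 1.0757
  T = 334.8 K: ΣzᵢP/Pᵢˢᵃᵗ = 0.7850
  T = 331.6 K: ΣzᵢP/Pᵢˢᵃᵗ = 0.9175
  T = 330.0 K: ΣzᵢP/Pᵢˢᵃᵗ = 0.9931
Interpolating between 328.4 K and 330.0 K gives T ≈ 329.9 K.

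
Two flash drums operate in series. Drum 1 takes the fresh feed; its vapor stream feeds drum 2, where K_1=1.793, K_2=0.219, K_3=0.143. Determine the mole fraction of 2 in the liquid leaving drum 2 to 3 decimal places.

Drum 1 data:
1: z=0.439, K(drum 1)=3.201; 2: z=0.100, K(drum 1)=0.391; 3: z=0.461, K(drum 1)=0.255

Drum 1:
Iterate (Newton) starting at ψ₁ = 0.5:
  ψ₁ = 0.500: g = -0.1749, g' = -1.208 → ψ₁ = 0.355
  ψ₁ = 0.355: g = -0.0026, g' = -1.203 → ψ₁ = 0.353
Converged at ψ₁ = 0.353.
Drum-1 compositions:
  1: x = 0.247, y = 0.791
  2: x = 0.127, y = 0.050
  3: x = 0.626, y = 0.160
Drum-2 feed = drum-1 vapor: z₂ = (0.7907, 0.0498, 0.1595).
Drum 2:
Let ψ₂ = V/F and solve Σ zᵢ(Kᵢ−1)/(1+ψ₂(Kᵢ−1)) = 0.
Check two-phase: ΣzᵢKᵢ = 1.451 > 1 and Σzᵢ/Kᵢ = 1.784 > 1, so g(0) = 0.451 > 0 and g(1) = -0.784 < 0.
Newton–Raphson from ψ₂ = 0.6:
  ψ₂ = 0.600: g = 0.0702, g' = -0.832 → ψ₂ = 0.684
  ψ₂ = 0.684: g = -0.0078, g' = -1.034 → ψ₂ = 0.677
Converged at ψ₂ = 0.677.
  1: x = 0.515, y = 0.923
  2: x = 0.106, y = 0.023
  3: x = 0.380, y = 0.054

x_2 (drum 2) = 0.106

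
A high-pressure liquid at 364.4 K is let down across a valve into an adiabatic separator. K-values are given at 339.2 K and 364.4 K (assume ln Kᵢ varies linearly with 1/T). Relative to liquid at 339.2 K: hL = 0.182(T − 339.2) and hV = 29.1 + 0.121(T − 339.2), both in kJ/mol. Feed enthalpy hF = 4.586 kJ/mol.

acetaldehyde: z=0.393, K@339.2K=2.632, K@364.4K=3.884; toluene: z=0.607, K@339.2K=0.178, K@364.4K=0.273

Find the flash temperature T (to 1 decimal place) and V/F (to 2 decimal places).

T = 342.2 K, V/F = 0.14

Adiabatic flash: solve Rachford–Rice at each trial T, then check hF = ψ·hV(T) + (1−ψ)·hL(T).
  T = 339.2 K: K = (2.632, 0.178), RR gives ψ = 0.106, H_out = 3.089 kJ/mol
  T = 364.4 K: K = (3.884, 0.273), RR gives ψ = 0.330, H_out = 13.685 kJ/mol
  T = 351.8 K: K = (3.220, 0.222), RR gives ψ = 0.232, H_out = 8.859 kJ/mol
  T = 345.5 K: K = (2.916, 0.199), RR gives ψ = 0.174, H_out = 6.144 kJ/mol
  T = 342.4 K: K = (2.774, 0.189), RR gives ψ = 0.142, H_out = 4.693 kJ/mol
  T = 340.8 K: K = (2.702, 0.183), RR gives ψ = 0.125, H_out = 3.906 kJ/mol
Linear interpolation between T = 340.8 (H_out = 3.906) and T = 342.4 (H_out = 4.693) on hF = 4.586 gives T ≈ 342.2 K, at which ψ = 0.14.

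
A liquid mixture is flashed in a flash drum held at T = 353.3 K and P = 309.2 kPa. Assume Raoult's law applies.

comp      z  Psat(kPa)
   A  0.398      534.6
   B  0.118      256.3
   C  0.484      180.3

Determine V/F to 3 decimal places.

V/F = 0.246

Raoult's law: Kᵢ = Pᵢˢᵃᵗ/P = Pᵢˢᵃᵗ/309.2.
  K_A = 534.6/309.2 = 1.72898, K_B = 256.3/309.2 = 0.82891, K_C = 180.3/309.2 = 0.58312
Rachford–Rice: g(V/F) = Σ zᵢ(Kᵢ−1)/(1+V/F(Kᵢ−1)) = 0.
g(0) = ΣzᵢKᵢ − 1 = 0.068 and g(1) = 1 − Σzᵢ/Kᵢ = -0.203, so a root lies in (0, 1).
Newton iteration, V/F⁰ = 0.42:
  V/F = 0.420: g = -0.0442, g' = -0.252 → V/F = 0.244
  V/F = 0.244: g = 0.0006, g' = -0.260 → V/F = 0.246
Converged at V/F = 0.246.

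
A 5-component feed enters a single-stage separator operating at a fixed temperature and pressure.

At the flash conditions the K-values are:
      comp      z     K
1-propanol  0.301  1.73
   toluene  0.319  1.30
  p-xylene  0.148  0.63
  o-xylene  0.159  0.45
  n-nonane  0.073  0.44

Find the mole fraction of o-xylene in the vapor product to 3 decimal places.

y_o-xylene = 0.099

Material balance + equilibrium reduce to Σ zᵢ(Kᵢ−1)/(1+ψ(Kᵢ−1)) = 0.
Check two-phase: ΣzᵢKᵢ = 1.132 > 1 and Σzᵢ/Kᵢ = 1.174 > 1, so g(0) = 0.132 > 0 and g(1) = -0.174 < 0.
Newton–Raphson from ψ = 0.5:
  ψ = 0.500: g = -0.0004, g' = -0.274 → ψ = 0.499
Converged at ψ = 0.499.
Compositions from xᵢ = zᵢ/(1+ψ(Kᵢ−1)), yᵢ = Kᵢxᵢ:
  1-propanol: x = 0.221, y = 0.382
  toluene: x = 0.277, y = 0.361
  p-xylene: x = 0.181, y = 0.114
  o-xylene: x = 0.219, y = 0.099
  n-nonane: x = 0.101, y = 0.045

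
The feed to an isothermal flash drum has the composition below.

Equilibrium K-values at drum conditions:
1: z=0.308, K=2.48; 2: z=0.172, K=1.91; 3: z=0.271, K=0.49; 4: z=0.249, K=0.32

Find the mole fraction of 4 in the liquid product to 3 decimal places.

Let ψ = V/F and solve Σ zᵢ(Kᵢ−1)/(1+ψ(Kᵢ−1)) = 0.
Check two-phase: ΣzᵢKᵢ = 1.305 > 1 and Σzᵢ/Kᵢ = 1.545 > 1, so g(0) = 0.305 > 0 and g(1) = -0.545 < 0.
Iterate (Newton) starting at ψ = 0.5:
  ψ = 0.500: g = -0.0725, g' = -0.681 → ψ = 0.394
  ψ = 0.394: g = -0.0008, g' = -0.672 → ψ = 0.392
Converged at ψ = 0.392.
Compositions from xᵢ = zᵢ/(1+ψ(Kᵢ−1)), yᵢ = Kᵢxᵢ:
  1: x = 0.195, y = 0.483
  2: x = 0.127, y = 0.242
  3: x = 0.339, y = 0.166
  4: x = 0.340, y = 0.109

x_4 = 0.340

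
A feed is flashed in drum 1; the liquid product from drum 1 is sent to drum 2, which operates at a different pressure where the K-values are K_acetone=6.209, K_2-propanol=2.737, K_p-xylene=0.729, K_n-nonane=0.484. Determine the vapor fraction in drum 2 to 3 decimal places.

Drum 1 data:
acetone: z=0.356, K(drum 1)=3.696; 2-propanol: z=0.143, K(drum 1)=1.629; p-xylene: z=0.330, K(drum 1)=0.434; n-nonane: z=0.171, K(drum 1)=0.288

Drum 1:
Material balance + equilibrium reduce to Σ zᵢ(Kᵢ−1)/(1+ψ₁(Kᵢ−1)) = 0.
Check two-phase: ΣzᵢKᵢ = 1.741 > 1 and Σzᵢ/Kᵢ = 1.538 > 1, so g(0) = 0.741 > 0 and g(1) = -0.538 < 0.
Iterate (Newton) starting at ψ₁ = 0.5:
  ψ₁ = 0.500: g = 0.0276, g' = -0.917 → ψ₁ = 0.530
Converged at ψ₁ = 0.530.
Drum-1 compositions:
  acetone: x = 0.147, y = 0.542
  2-propanol: x = 0.107, y = 0.175
  p-xylene: x = 0.472, y = 0.205
  n-nonane: x = 0.275, y = 0.079
Drum-2 feed = drum-1 liquid: z₂ = (0.1465, 0.1072, 0.4715, 0.2747).
Drum 2:
Material balance + equilibrium reduce to Σ zᵢ(Kᵢ−1)/(1+ψ₂(Kᵢ−1)) = 0.
Feasibility: ΣzᵢKᵢ = 1.680, Σzᵢ/Kᵢ = 1.277 — both > 1, two phases present.
Newton iteration, ψ₂⁰ = 0.5:
  ψ₂ = 0.500: g = -0.0274, g' = -0.578 → ψ₂ = 0.453
  ψ₂ = 0.453: g = 0.0010, g' = -0.624 → ψ₂ = 0.454
Converged at ψ₂ = 0.454.
  acetone: x = 0.044, y = 0.270
  2-propanol: x = 0.060, y = 0.164
  p-xylene: x = 0.538, y = 0.392
  n-nonane: x = 0.359, y = 0.174

V/F (drum 2) = 0.454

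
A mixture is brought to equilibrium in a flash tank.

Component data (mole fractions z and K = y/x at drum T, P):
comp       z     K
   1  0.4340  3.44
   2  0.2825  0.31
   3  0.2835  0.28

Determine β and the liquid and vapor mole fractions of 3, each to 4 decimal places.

Rachford–Rice: g(β) = Σ zᵢ(Kᵢ−1)/(1+β(Kᵢ−1)) = 0.
Feasibility: ΣzᵢKᵢ = 1.6599, Σzᵢ/Kᵢ = 2.0500 — both > 1, two phases present.
Iterate (Newton) starting at β = 0.38:
  β = 0.3800: g = 0.00428, g' = -1.2213 → β = 0.3835
Converged at β = 0.3835.
Compositions from xᵢ = zᵢ/(1+β(Kᵢ−1)), yᵢ = Kᵢxᵢ:
  1: x = 0.2242, y = 0.7713
  2: x = 0.3842, y = 0.1191
  3: x = 0.3916, y = 0.1097

β = 0.3835, x_3 = 0.3916, y_3 = 0.1097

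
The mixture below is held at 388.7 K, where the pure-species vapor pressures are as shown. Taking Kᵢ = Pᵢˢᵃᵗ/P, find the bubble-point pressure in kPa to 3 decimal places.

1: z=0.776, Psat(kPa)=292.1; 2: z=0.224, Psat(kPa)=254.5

Pbub = 283.678 kPa

At the bubble point ψ → 0, so ΣzᵢKᵢ = 1 with Kᵢ = Pᵢˢᵃᵗ/P ⇒ P = ΣzᵢPᵢˢᵃᵗ.
P = 0.776·292.1 + 0.224·254.5 = 283.678 kPa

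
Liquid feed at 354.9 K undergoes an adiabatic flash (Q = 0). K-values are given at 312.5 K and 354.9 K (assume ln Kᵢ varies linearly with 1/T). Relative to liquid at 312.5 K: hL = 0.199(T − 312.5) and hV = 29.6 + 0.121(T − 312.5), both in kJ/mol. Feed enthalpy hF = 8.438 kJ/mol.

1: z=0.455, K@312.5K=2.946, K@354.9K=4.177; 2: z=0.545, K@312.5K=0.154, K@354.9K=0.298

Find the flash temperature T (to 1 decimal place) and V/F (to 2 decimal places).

Adiabatic flash: solve Rachford–Rice at each trial T, then check hF = ψ·hV(T) + (1−ψ)·hL(T).
  T = 312.5 K: K = (2.946, 0.154), RR gives ψ = 0.258, H_out = 7.630 kJ/mol
  T = 354.9 K: K = (4.177, 0.298), RR gives ψ = 0.477, H_out = 20.969 kJ/mol
  T = 333.7 K: K = (3.547, 0.219), RR gives ψ = 0.368, H_out = 14.515 kJ/mol
  T = 323.1 K: K = (3.242, 0.185), RR gives ψ = 0.315, H_out = 11.172 kJ/mol
  T = 317.8 K: K = (3.093, 0.169), RR gives ψ = 0.287, H_out = 9.433 kJ/mol
  T = 315.1 K: K = (3.018, 0.161), RR gives ψ = 0.272, H_out = 8.524 kJ/mol
  T = 313.8 K: K = (2.982, 0.158), RR gives ψ = 0.265, H_out = 8.079 kJ/mol
Linear interpolation between T = 313.8 (H_out = 8.079) and T = 315.1 (H_out = 8.524) on hF = 8.438 gives T ≈ 314.8 K, at which ψ = 0.27.

T = 314.8 K, V/F = 0.27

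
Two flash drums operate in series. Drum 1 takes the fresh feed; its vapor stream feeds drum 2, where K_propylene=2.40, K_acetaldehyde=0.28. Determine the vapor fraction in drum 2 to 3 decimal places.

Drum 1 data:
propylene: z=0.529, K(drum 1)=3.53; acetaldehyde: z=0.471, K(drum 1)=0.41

Drum 1:
Let ψ₁ = V/F and solve Σ zᵢ(Kᵢ−1)/(1+ψ₁(Kᵢ−1)) = 0.
Check two-phase: ΣzᵢKᵢ = 2.060 > 1 and Σzᵢ/Kᵢ = 1.299 > 1, so g(0) = 1.060 > 0 and g(1) = -0.299 < 0.
Iterate (Newton) starting at ψ₁ = 0.5:
  ψ₁ = 0.500: g = 0.1967, g' = -0.990 → ψ₁ = 0.699
  ψ₁ = 0.699: g = 0.0107, g' = -0.917 → ψ₁ = 0.710
Converged at ψ₁ = 0.710.
Drum-1 compositions:
  propylene: x = 0.189, y = 0.668
  acetaldehyde: x = 0.811, y = 0.332
Drum-2 feed = drum-1 vapor: z₂ = (0.6675, 0.3325).
Drum 2:
Rachford–Rice: g(ψ₂) = Σ zᵢ(Kᵢ−1)/(1+ψ₂(Kᵢ−1)) = 0.
Feasibility: ΣzᵢKᵢ = 1.695, Σzᵢ/Kᵢ = 1.466 — both > 1, two phases present.
Newton iteration, ψ₂⁰ = 0.5:
  ψ₂ = 0.500: g = 0.1757, g' = -0.874 → ψ₂ = 0.701
  ψ₂ = 0.701: g = -0.0118, g' = -1.036 → ψ₂ = 0.690
Converged at ψ₂ = 0.690.
  propylene: x = 0.340, y = 0.815
  acetaldehyde: x = 0.660, y = 0.185

V/F (drum 2) = 0.690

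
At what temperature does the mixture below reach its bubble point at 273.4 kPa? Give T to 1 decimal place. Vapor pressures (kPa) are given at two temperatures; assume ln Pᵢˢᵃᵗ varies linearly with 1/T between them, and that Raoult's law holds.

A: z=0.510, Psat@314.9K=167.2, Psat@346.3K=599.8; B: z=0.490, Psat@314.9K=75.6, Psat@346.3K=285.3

T = 333.7 K

Bubble-point temperature: ΣzᵢPᵢˢᵃᵗ(T) = P. Interpolate ln Pᵢˢᵃᵗ = aᵢ + bᵢ/T.
  T = 314.9 K: ΣzᵢPᵢˢᵃᵗ = 122.32 kPa
  T = 346.3 K: ΣzᵢPᵢˢᵃᵗ = 445.69 kPa
  T = 330.6 K: ΣzᵢPᵢˢᵃᵗ = 240.75 kPa
  T = 338.5 K: ΣzᵢPᵢˢᵃᵗ = 330.56 kPa
  T = 334.6 K: ΣzᵢPᵢˢᵃᵗ = 283.20 kPa
  T = 332.6 K: ΣzᵢPᵢˢᵃᵗ = 261.24 kPa
Interpolating between 332.6 K and 334.6 K gives T ≈ 333.7 K.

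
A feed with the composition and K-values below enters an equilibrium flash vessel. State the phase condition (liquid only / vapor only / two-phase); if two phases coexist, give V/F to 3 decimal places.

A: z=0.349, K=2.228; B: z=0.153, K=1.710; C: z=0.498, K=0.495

ΣzᵢKᵢ = 1.286; Σzᵢ/Kᵢ = 1.252.
Both exceed 1, so a two-phase solution exists.
Iterate (Newton) starting at ψ = 0.41:
  ψ = 0.410: g = 0.0520, g' = -0.481 → ψ = 0.518
  ψ = 0.518: g = 0.0007, g' = -0.471 → ψ = 0.520
Converged at ψ = 0.520.

two-phase, V/F = 0.520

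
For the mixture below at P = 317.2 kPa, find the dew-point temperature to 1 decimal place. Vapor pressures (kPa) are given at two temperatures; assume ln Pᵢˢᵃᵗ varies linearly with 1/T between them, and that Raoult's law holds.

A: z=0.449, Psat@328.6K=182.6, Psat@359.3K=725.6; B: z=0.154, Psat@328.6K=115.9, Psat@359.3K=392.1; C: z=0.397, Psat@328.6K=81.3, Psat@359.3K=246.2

Dew-point temperature: Σzᵢ·P/Pᵢˢᵃᵗ(T) = 1. Interpolate ln Pᵢˢᵃᵗ = aᵢ + bᵢ/T.
  T = 328.6 K: ΣzᵢP/Pᵢˢᵃᵗ = 2.7504
  T = 359.3 K: ΣzᵢP/Pᵢˢᵃᵗ = 0.8324
  T = 344.0 K: ΣzᵢP/Pᵢˢᵃᵗ = 1.4679
  T = 351.6 K: ΣzᵢP/Pᵢˢᵃᵗ = 1.1002
  T = 355.5 K: ΣzᵢP/Pᵢˢᵃᵗ = 0.9537
  T = 353.6 K: ΣzᵢP/Pᵢˢᵃᵗ = 1.0220
Interpolating between 353.6 K and 355.5 K gives T ≈ 354.2 K.

T = 354.2 K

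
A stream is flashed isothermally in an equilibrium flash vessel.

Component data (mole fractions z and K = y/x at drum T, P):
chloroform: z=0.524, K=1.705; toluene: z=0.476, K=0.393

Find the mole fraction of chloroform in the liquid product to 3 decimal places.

Binary case is linear: z₁(K₁−1)(1+V/F(K₂−1)) + z₂(K₂−1)(1+V/F(K₁−1)) = 0
⇒ V/F = [z₁(K₁−1)+z₂(K₂−1)] / [−(K₁−1)(K₂−1)] = 0.0805/0.4279 = 0.188
Compositions from xᵢ = zᵢ/(1+V/F(Kᵢ−1)), yᵢ = Kᵢxᵢ:
  chloroform: x = 0.463, y = 0.789
  toluene: x = 0.537, y = 0.211

x_chloroform = 0.463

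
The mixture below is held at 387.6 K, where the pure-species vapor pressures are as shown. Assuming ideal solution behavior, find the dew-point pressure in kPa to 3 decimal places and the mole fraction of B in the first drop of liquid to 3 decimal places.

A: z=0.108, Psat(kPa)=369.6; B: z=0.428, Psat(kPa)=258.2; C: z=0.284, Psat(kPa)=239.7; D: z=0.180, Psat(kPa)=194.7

At the dew point ψ → 1, so Σzᵢ/Kᵢ = 1 with Kᵢ = Pᵢˢᵃᵗ/P ⇒ 1/P = Σzᵢ/Pᵢˢᵃᵗ.
1/P = 0.108/369.6 + 0.428/258.2 + 0.284/239.7 + 0.180/194.7 = 0.004059 ⇒ P = 246.357 kPa
xᵢ = zᵢP/Pᵢˢᵃᵗ ⇒ x_B = 0.428·246.357/258.2 = 0.408

Pdew = 246.357 kPa, x_B = 0.408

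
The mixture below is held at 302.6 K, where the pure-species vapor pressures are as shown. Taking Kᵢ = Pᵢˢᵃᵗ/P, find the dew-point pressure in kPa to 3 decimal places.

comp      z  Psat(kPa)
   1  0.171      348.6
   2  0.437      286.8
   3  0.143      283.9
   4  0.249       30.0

At the dew point ψ → 1, so Σzᵢ/Kᵢ = 1 with Kᵢ = Pᵢˢᵃᵗ/P ⇒ 1/P = Σzᵢ/Pᵢˢᵃᵗ.
1/P = 0.171/348.6 + 0.437/286.8 + 0.143/283.9 + 0.249/30.0 = 0.010818 ⇒ P = 92.439 kPa

Pdew = 92.439 kPa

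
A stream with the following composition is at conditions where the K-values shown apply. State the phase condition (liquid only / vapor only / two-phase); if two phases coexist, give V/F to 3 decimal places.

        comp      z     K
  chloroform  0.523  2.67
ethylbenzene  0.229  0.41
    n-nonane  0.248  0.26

two-phase, V/F = 0.493

ΣzᵢKᵢ = 1.555; Σzᵢ/Kᵢ = 1.708.
Both exceed 1, so a two-phase solution exists.
Material balance + equilibrium reduce to Σ zᵢ(Kᵢ−1)/(1+ψ(Kᵢ−1)) = 0.
Iterate (Newton) starting at ψ = 0.5:
  ψ = 0.500: g = -0.0070, g' = -0.936 → ψ = 0.493
Converged at ψ = 0.493.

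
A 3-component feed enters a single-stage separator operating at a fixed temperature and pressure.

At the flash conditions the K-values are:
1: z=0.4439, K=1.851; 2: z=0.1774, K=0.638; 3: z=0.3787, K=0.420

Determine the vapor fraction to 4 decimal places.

ψ = 0.2121

Let ψ = V/F and solve Σ zᵢ(Kᵢ−1)/(1+ψ(Kᵢ−1)) = 0.
Feasibility: ΣzᵢKᵢ = 1.0939, Σzᵢ/Kᵢ = 1.4195 — both > 1, two phases present.
Newton–Raphson from ψ = 0.45:
  ψ = 0.4500: g = -0.10078, g' = -0.4345 → ψ = 0.2181
  ψ = 0.2181: g = -0.00254, g' = -0.4231 → ψ = 0.2121
Converged at ψ = 0.2121.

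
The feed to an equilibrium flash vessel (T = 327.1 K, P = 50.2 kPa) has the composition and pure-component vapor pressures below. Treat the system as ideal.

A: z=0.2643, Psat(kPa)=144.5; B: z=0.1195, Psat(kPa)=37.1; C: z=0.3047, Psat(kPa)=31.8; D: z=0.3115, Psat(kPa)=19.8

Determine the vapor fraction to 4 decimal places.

ψ = 0.1898

Raoult's law: Kᵢ = Pᵢˢᵃᵗ/P = Pᵢˢᵃᵗ/50.2.
  K_A = 144.5/50.2 = 2.878486, K_B = 37.1/50.2 = 0.739044, K_C = 31.8/50.2 = 0.633466, K_D = 19.8/50.2 = 0.394422
Rachford–Rice: g(ψ) = Σ zᵢ(Kᵢ−1)/(1+ψ(Kᵢ−1)) = 0.
Check two-phase: ΣzᵢKᵢ = 1.1650 > 1 and Σzᵢ/Kᵢ = 1.5243 > 1, so g(0) = 0.1650 > 0 and g(1) = -0.5243 < 0.
Newton iteration, ψ⁰ = 0.5:
  ψ = 0.5000: g = -0.18715, g' = -0.5551 → ψ = 0.1629
  ψ = 0.1629: g = 0.01955, g' = -0.7426 → ψ = 0.1892
  ψ = 0.1892: g = 0.00044, g' = -0.7096 → ψ = 0.1898
Converged at ψ = 0.1898.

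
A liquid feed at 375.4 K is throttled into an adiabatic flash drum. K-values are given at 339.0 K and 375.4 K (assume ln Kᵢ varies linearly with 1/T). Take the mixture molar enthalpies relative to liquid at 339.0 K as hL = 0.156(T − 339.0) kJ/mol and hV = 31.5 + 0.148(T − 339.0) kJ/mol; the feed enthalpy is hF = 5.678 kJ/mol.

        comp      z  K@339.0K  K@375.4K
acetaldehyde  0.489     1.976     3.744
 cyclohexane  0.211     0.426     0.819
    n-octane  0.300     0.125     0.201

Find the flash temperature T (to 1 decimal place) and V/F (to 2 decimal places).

Adiabatic flash: solve Rachford–Rice at each trial T, then check hF = ψ·hV(T) + (1−ψ)·hL(T).
  T = 339.0 K: K = (1.976, 0.426, 0.125), RR gives ψ = 0.125, H_out = 3.944 kJ/mol
  T = 375.4 K: K = (3.744, 0.819, 0.201), RR gives ψ = 0.603, H_out = 24.498 kJ/mol
  T = 357.2 K: K = (2.765, 0.601, 0.160), RR gives ψ = 0.425, H_out = 16.165 kJ/mol
  T = 348.1 K: K = (2.348, 0.508, 0.142), RR gives ψ = 0.301, H_out = 10.879 kJ/mol
  T = 343.6 K: K = (2.158, 0.466, 0.133), RR gives ψ = 0.223, H_out = 7.736 kJ/mol
  T = 341.3 K: K = (2.066, 0.446, 0.129), RR gives ψ = 0.177, H_out = 5.929 kJ/mol
Linear interpolation between T = 339.0 (H_out = 3.944) and T = 341.3 (H_out = 5.929) on hF = 5.678 gives T ≈ 341.0 K, at which ψ = 0.17.

T = 341.0 K, V/F = 0.17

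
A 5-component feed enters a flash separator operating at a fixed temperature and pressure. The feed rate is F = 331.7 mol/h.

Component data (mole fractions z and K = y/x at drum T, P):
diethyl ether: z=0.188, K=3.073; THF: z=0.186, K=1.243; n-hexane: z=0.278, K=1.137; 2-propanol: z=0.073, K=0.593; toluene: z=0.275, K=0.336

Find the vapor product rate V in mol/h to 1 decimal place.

Let ψ = V/F and solve Σ zᵢ(Kᵢ−1)/(1+ψ(Kᵢ−1)) = 0.
Check two-phase: ΣzᵢKᵢ = 1.261 > 1 and Σzᵢ/Kᵢ = 1.397 > 1, so g(0) = 0.261 > 0 and g(1) = -0.397 < 0.
Newton–Raphson from ψ = 0.47:
  ψ = 0.470: g = -0.0284, g' = -0.495 → ψ = 0.413
Converged at ψ = 0.413.
Then V = ψ·F = 0.4125·331.7 = 136.8 mol/h and L = F − V = 194.9 mol/h.

V = 136.8 mol/h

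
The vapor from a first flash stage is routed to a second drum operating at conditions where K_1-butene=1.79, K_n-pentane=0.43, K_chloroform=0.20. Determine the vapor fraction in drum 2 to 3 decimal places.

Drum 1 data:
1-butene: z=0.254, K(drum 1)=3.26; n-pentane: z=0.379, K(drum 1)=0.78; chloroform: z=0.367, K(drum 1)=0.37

V/F (drum 2) = 0.205

Drum 1:
Let ψ₁ = V/F and solve Σ zᵢ(Kᵢ−1)/(1+ψ₁(Kᵢ−1)) = 0.
Check two-phase: ΣzᵢKᵢ = 1.259 > 1 and Σzᵢ/Kᵢ = 1.556 > 1, so g(0) = 0.259 > 0 and g(1) = -0.556 < 0.
Newton iteration, ψ₁⁰ = 0.46:
  ψ₁ = 0.460: g = -0.1369, g' = -0.623 → ψ₁ = 0.240
  ψ₁ = 0.240: g = 0.0114, g' = -0.767 → ψ₁ = 0.255
Converged at ψ₁ = 0.255.
Drum-1 compositions:
  1-butene: x = 0.161, y = 0.525
  n-pentane: x = 0.402, y = 0.313
  chloroform: x = 0.437, y = 0.162
Drum-2 feed = drum-1 vapor: z₂ = (0.5249, 0.3132, 0.1618).
Drum 2:
Let ψ₂ = V/F and solve Σ zᵢ(Kᵢ−1)/(1+ψ₂(Kᵢ−1)) = 0.
Feasibility: ΣzᵢKᵢ = 1.107, Σzᵢ/Kᵢ = 1.831 — both > 1, two phases present.
Newton iteration, ψ₂⁰ = 0.68:
  ψ₂ = 0.680: g = -0.3057, g' = -0.908 → ψ₂ = 0.343
  ψ₂ = 0.343: g = -0.0743, g' = -0.557 → ψ₂ = 0.210
  ψ₂ = 0.210: g = -0.0027, g' = -0.522 → ψ₂ = 0.205
Converged at ψ₂ = 0.205.
  1-butene: x = 0.452, y = 0.809
  n-pentane: x = 0.355, y = 0.152
  chloroform: x = 0.194, y = 0.039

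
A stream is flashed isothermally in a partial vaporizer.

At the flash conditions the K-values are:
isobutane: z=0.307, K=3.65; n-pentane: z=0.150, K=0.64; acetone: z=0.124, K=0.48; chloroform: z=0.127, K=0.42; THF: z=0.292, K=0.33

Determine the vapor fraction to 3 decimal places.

Let ψ = V/F and solve Σ zᵢ(Kᵢ−1)/(1+ψ(Kᵢ−1)) = 0.
g(0) = ΣzᵢKᵢ − 1 = 0.426 and g(1) = 1 − Σzᵢ/Kᵢ = -0.764, so a root lies in (0, 1).
Newton iteration, ψ⁰ = 0.5:
  ψ = 0.500: g = -0.2010, g' = -0.870 → ψ = 0.269
  ψ = 0.269: g = 0.0143, g' = -1.059 → ψ = 0.282
  ψ = 0.282: g = 0.0002, g' = -1.036 → ψ = 0.283
Converged at ψ = 0.283.

ψ = 0.283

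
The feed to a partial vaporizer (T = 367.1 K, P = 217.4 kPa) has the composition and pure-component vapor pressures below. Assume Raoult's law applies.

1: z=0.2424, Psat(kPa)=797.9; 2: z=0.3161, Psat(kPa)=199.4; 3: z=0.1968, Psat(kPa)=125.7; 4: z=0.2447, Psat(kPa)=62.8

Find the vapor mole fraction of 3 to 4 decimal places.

y_3 = 0.1316

Raoult's law: Kᵢ = Pᵢˢᵃᵗ/P = Pᵢˢᵃᵗ/217.4.
  K_1 = 797.9/217.4 = 3.670193, K_2 = 199.4/217.4 = 0.917203, K_3 = 125.7/217.4 = 0.578197, K_4 = 62.8/217.4 = 0.288868
Material balance + equilibrium reduce to Σ zᵢ(Kᵢ−1)/(1+β(Kᵢ−1)) = 0.
g(0) = ΣzᵢKᵢ − 1 = 0.3641 and g(1) = 1 − Σzᵢ/Kᵢ = -0.5981, so a root lies in (0, 1).
Newton–Raphson from β = 0.35:
  β = 0.3500: g = -0.02145, g' = -0.7316 → β = 0.3207
  β = 0.3207: g = 0.00038, g' = -0.7583 → β = 0.3212
Converged at β = 0.3212.
Compositions from xᵢ = zᵢ/(1+β(Kᵢ−1)), yᵢ = Kᵢxᵢ:
  1: x = 0.1305, y = 0.4789
  2: x = 0.3247, y = 0.2978
  3: x = 0.2276, y = 0.1316
  4: x = 0.3171, y = 0.0916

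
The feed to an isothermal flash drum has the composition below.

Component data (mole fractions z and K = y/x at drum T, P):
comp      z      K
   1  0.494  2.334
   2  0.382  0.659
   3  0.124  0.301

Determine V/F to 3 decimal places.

V/F = 0.700

Iterate (Newton) starting at V/F = 0.5:
  V/F = 0.500: g = 0.1050, g' = -0.524 → V/F = 0.700
Converged at V/F = 0.700.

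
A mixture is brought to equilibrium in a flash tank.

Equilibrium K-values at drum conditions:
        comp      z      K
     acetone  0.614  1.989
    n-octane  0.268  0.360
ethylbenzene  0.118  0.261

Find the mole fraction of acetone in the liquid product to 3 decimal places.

x_acetone = 0.405

Rachford–Rice: g(ψ) = Σ zᵢ(Kᵢ−1)/(1+ψ(Kᵢ−1)) = 0.
Feasibility: ΣzᵢKᵢ = 1.349, Σzᵢ/Kᵢ = 1.505 — both > 1, two phases present.
Iterate (Newton) starting at ψ = 0.34:
  ψ = 0.340: g = 0.1187, g' = -0.631 → ψ = 0.528
  ψ = 0.528: g = -0.0033, g' = -0.683 → ψ = 0.523
Converged at ψ = 0.523.
Compositions from xᵢ = zᵢ/(1+ψ(Kᵢ−1)), yᵢ = Kᵢxᵢ:
  acetone: x = 0.405, y = 0.805
  n-octane: x = 0.403, y = 0.145
  ethylbenzene: x = 0.192, y = 0.050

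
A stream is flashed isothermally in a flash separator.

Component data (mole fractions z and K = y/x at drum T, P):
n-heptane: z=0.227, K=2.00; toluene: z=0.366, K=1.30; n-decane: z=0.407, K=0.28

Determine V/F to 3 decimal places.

Material balance + equilibrium reduce to Σ zᵢ(Kᵢ−1)/(1+V/F(Kᵢ−1)) = 0.
Check two-phase: ΣzᵢKᵢ = 1.044 > 1 and Σzᵢ/Kᵢ = 1.849 > 1, so g(0) = 0.044 > 0 and g(1) = -0.849 < 0.
Iterate (Newton) starting at V/F = 0.67:
  V/F = 0.670: g = -0.3388, g' = -0.892 → V/F = 0.290
  V/F = 0.290: g = -0.0934, g' = -0.501 → V/F = 0.104
  V/F = 0.104: g = -0.0045, g' = -0.464 → V/F = 0.094
Converged at V/F = 0.094.

V/F = 0.094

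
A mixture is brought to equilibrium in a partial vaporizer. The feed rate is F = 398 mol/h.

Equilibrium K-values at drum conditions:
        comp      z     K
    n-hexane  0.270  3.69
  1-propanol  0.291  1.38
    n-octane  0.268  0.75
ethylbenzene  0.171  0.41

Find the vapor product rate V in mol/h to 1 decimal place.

Material balance + equilibrium reduce to Σ zᵢ(Kᵢ−1)/(1+V/F(Kᵢ−1)) = 0.
Feasibility: ΣzᵢKᵢ = 1.669, Σzᵢ/Kᵢ = 1.058 — both > 1, two phases present.
Newton iteration, V/F⁰ = 0.58:
  V/F = 0.580: g = 0.1426, g' = -0.487 → V/F = 0.873
  V/F = 0.873: g = 0.0062, g' = -0.478 → V/F = 0.886
Converged at V/F = 0.886.
Then V = V/F·F = 0.8859·398 = 352.6 mol/h and L = F − V = 45.4 mol/h.

V = 352.6 mol/h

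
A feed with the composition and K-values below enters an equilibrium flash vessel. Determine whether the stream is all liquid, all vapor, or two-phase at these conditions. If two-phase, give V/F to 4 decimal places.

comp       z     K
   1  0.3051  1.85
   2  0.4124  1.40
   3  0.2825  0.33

two-phase, V/F = 0.5759

ΣzᵢKᵢ = 1.2350; Σzᵢ/Kᵢ = 1.3156.
Both exceed 1, so a two-phase solution exists.
Let ψ = V/F and solve Σ zᵢ(Kᵢ−1)/(1+ψ(Kᵢ−1)) = 0.
Newton iteration, ψ⁰ = 0.61:
  ψ = 0.6100: g = -0.01671, g' = -0.5009 → ψ = 0.5766
  ψ = 0.5766: g = -0.00036, g' = -0.4796 → ψ = 0.5759
Converged at ψ = 0.5759.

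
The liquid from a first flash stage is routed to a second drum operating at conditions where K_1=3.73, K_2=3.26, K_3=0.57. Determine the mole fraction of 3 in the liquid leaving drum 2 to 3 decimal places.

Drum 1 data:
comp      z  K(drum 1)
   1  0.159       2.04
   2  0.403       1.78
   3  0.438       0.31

x_3 (drum 2) = 0.847

Drum 1:
Iterate (Newton) starting at ψ₁ = 0.52:
  ψ₁ = 0.520: g = -0.1404, g' = -0.704 → ψ₁ = 0.321
  ψ₁ = 0.321: g = -0.0126, g' = -0.597 → ψ₁ = 0.300
  ψ₁ = 0.300: g = -0.0001, g' = -0.592 → ψ₁ = 0.299
Converged at ψ₁ = 0.299.
Drum-1 compositions:
  1: x = 0.121, y = 0.247
  2: x = 0.327, y = 0.582
  3: x = 0.552, y = 0.171
Drum-2 feed = drum-1 liquid: z₂ = (0.1212, 0.3267, 0.5521).
Drum 2:
Iterate (Newton) starting at ψ₂ = 0.61:
  ψ₂ = 0.610: g = 0.1128, g' = -0.610 → ψ₂ = 0.795
  ψ₂ = 0.795: g = 0.0077, g' = -0.539 → ψ₂ = 0.809
Converged at ψ₂ = 0.809.
  1: x = 0.038, y = 0.141
  2: x = 0.115, y = 0.376
  3: x = 0.847, y = 0.483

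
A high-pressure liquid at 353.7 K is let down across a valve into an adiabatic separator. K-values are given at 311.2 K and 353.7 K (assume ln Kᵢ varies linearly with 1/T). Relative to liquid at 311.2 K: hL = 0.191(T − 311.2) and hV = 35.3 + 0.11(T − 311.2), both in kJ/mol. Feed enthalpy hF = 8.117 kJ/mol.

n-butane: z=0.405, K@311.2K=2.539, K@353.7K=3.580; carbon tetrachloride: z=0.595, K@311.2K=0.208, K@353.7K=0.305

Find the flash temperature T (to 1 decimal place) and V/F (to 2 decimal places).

T = 320.2 K, V/F = 0.18

Adiabatic flash: solve Rachford–Rice at each trial T, then check hF = ψ·hV(T) + (1−ψ)·hL(T).
  T = 311.2 K: K = (2.539, 0.208), RR gives ψ = 0.125, H_out = 4.404 kJ/mol
  T = 353.7 K: K = (3.580, 0.305), RR gives ψ = 0.352, H_out = 19.335 kJ/mol
  T = 332.4 K: K = (3.047, 0.255), RR gives ψ = 0.253, H_out = 12.540 kJ/mol
  T = 321.8 K: K = (2.790, 0.231), RR gives ψ = 0.194, H_out = 8.714 kJ/mol
  T = 316.5 K: K = (2.664, 0.219), RR gives ψ = 0.161, H_out = 6.632 kJ/mol
  T = 319.1 K: K = (2.725, 0.225), RR gives ψ = 0.178, H_out = 7.670 kJ/mol
  T = 320.5 K: K = (2.759, 0.228), RR gives ψ = 0.186, H_out = 8.215 kJ/mol
Linear interpolation between T = 319.1 (H_out = 7.670) and T = 320.5 (H_out = 8.215) on hF = 8.117 gives T ≈ 320.2 K, at which ψ = 0.18.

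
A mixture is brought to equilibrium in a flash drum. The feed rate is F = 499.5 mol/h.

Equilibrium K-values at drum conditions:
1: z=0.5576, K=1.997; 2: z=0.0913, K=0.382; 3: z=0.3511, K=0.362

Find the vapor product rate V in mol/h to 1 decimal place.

V = 217.7 mol/h

Let ψ = V/F and solve Σ zᵢ(Kᵢ−1)/(1+ψ(Kᵢ−1)) = 0.
Feasibility: ΣzᵢKᵢ = 1.2755, Σzᵢ/Kᵢ = 1.4881 — both > 1, two phases present.
Newton–Raphson from ψ = 0.5:
  ψ = 0.5000: g = -0.03960, g' = -0.6280 → ψ = 0.4370
  ψ = 0.4370: g = -0.00065, g' = -0.6091 → ψ = 0.4359
Converged at ψ = 0.4359.
Then V = ψ·F = 0.4359·499.5 = 217.7 mol/h and L = F − V = 281.8 mol/h.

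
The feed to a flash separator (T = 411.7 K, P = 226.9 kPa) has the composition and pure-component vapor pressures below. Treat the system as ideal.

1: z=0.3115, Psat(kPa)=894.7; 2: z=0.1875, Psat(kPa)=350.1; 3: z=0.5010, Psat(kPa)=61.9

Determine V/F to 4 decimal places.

Raoult's law: Kᵢ = Pᵢˢᵃᵗ/P = Pᵢˢᵃᵗ/226.9.
  K_1 = 894.7/226.9 = 3.943147, K_2 = 350.1/226.9 = 1.542970, K_3 = 61.9/226.9 = 0.272807
Rachford–Rice: g(V/F) = Σ zᵢ(Kᵢ−1)/(1+V/F(Kᵢ−1)) = 0.
g(0) = ΣzᵢKᵢ − 1 = 0.6543 and g(1) = 1 − Σzᵢ/Kᵢ = -1.0370, so a root lies in (0, 1).
Iterate (Newton) starting at V/F = 0.5:
  V/F = 0.5000: g = -0.12147, g' = -1.1300 → V/F = 0.3925
  V/F = 0.3925: g = -0.00055, g' = -1.1373 → V/F = 0.3920
Converged at V/F = 0.3920.

V/F = 0.3920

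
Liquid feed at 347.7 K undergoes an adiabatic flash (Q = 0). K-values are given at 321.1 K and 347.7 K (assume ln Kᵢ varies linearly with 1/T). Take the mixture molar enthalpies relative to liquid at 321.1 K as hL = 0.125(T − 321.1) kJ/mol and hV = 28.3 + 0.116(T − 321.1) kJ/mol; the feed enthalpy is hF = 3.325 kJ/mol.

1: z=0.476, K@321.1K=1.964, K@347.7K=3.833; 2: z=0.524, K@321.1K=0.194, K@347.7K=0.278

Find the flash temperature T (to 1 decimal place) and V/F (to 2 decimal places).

T = 323.2 K, V/F = 0.11

Adiabatic flash: solve Rachford–Rice at each trial T, then check hF = ψ·hV(T) + (1−ψ)·hL(T).
  T = 321.1 K: K = (1.964, 0.194), RR gives ψ = 0.047, H_out = 1.330 kJ/mol
  T = 347.7 K: K = (3.833, 0.278), RR gives ψ = 0.474, H_out = 16.635 kJ/mol
  T = 334.4 K: K = (2.780, 0.234), RR gives ψ = 0.327, H_out = 10.878 kJ/mol
  T = 327.8 K: K = (2.348, 0.214), RR gives ψ = 0.217, H_out = 6.954 kJ/mol
  T = 324.5 K: K = (2.152, 0.204), RR gives ψ = 0.143, H_out = 4.471 kJ/mol
  T = 322.8 K: K = (2.057, 0.199), RR gives ψ = 0.098, H_out = 2.990 kJ/mol
Linear interpolation between T = 322.8 (H_out = 2.990) and T = 324.5 (H_out = 4.471) on hF = 3.325 gives T ≈ 323.2 K, at which ψ = 0.11.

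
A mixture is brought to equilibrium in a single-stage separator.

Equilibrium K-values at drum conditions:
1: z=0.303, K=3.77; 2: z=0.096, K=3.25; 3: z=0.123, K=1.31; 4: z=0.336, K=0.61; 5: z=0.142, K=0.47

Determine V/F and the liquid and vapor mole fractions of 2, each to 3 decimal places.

Material balance + equilibrium reduce to Σ zᵢ(Kᵢ−1)/(1+V/F(Kᵢ−1)) = 0.
Check two-phase: ΣzᵢKᵢ = 1.887 > 1 and Σzᵢ/Kᵢ = 1.057 > 1, so g(0) = 0.887 > 0 and g(1) = -0.057 < 0.
Newton–Raphson from V/F = 0.5:
  V/F = 0.500: g = 0.2214, g' = -0.678 → V/F = 0.827
  V/F = 0.827: g = 0.0337, g' = -0.519 → V/F = 0.891
  V/F = 0.891: g = 0.0001, g' = -0.518 → V/F = 0.892
Converged at V/F = 0.892.
Compositions from xᵢ = zᵢ/(1+V/F(Kᵢ−1)), yᵢ = Kᵢxᵢ:
  1: x = 0.087, y = 0.329
  2: x = 0.032, y = 0.104
  3: x = 0.096, y = 0.126
  4: x = 0.515, y = 0.314
  5: x = 0.269, y = 0.127

V/F = 0.892, x_2 = 0.032, y_2 = 0.104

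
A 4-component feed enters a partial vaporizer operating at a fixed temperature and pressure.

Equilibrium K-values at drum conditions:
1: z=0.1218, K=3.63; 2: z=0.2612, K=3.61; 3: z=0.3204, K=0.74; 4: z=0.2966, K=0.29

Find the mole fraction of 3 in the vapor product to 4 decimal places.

Material balance + equilibrium reduce to Σ zᵢ(Kᵢ−1)/(1+V/F(Kᵢ−1)) = 0.
Feasibility: ΣzᵢKᵢ = 1.7082, Σzᵢ/Kᵢ = 1.5616 — both > 1, two phases present.
Newton iteration, V/F⁰ = 0.5:
  V/F = 0.5000: g = 0.01189, g' = -0.8801 → V/F = 0.5135
Converged at V/F = 0.5135.
Compositions from xᵢ = zᵢ/(1+V/F(Kᵢ−1)), yᵢ = Kᵢxᵢ:
  1: x = 0.0518, y = 0.1881
  2: x = 0.1116, y = 0.4029
  3: x = 0.3698, y = 0.2736
  4: x = 0.4668, y = 0.1354

y_3 = 0.2736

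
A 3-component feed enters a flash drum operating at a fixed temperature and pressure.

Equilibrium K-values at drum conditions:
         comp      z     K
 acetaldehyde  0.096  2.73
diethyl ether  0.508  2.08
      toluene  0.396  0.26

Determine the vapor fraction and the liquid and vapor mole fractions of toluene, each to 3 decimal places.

Material balance + equilibrium reduce to Σ zᵢ(Kᵢ−1)/(1+ψ(Kᵢ−1)) = 0.
Feasibility: ΣzᵢKᵢ = 1.422, Σzᵢ/Kᵢ = 1.802 — both > 1, two phases present.
Iterate (Newton) starting at ψ = 0.55:
  ψ = 0.550: g = -0.0649, g' = -0.925 → ψ = 0.480
  ψ = 0.480: g = -0.0023, g' = -0.864 → ψ = 0.477
Converged at ψ = 0.477.
Compositions from xᵢ = zᵢ/(1+ψ(Kᵢ−1)), yᵢ = Kᵢxᵢ:
  acetaldehyde: x = 0.053, y = 0.144
  diethyl ether: x = 0.335, y = 0.697
  toluene: x = 0.612, y = 0.159

ψ = 0.477, x_toluene = 0.612, y_toluene = 0.159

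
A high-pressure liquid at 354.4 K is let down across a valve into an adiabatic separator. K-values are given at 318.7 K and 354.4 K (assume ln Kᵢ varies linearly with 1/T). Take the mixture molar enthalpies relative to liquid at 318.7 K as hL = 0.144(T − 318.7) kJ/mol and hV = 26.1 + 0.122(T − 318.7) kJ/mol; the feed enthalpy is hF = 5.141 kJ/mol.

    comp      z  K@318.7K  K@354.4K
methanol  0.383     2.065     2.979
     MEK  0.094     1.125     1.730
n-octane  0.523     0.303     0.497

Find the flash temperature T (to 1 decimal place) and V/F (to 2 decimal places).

Adiabatic flash: solve Rachford–Rice at each trial T, then check hF = ψ·hV(T) + (1−ψ)·hL(T).
  T = 318.7 K: K = (2.065, 1.125, 0.303), RR gives ψ = 0.082, H_out = 2.146 kJ/mol
  T = 354.4 K: K = (2.979, 1.730, 0.497), RR gives ψ = 0.629, H_out = 21.058 kJ/mol
  T = 336.5 K: K = (2.503, 1.410, 0.393), RR gives ψ = 0.361, H_out = 11.850 kJ/mol
  T = 327.6 K: K = (2.280, 1.263, 0.346), RR gives ψ = 0.229, H_out = 7.223 kJ/mol
  T = 323.1 K: K = (2.170, 1.192, 0.324), RR gives ψ = 0.158, H_out = 4.737 kJ/mol
  T = 325.4 K: K = (2.226, 1.228, 0.335), RR gives ψ = 0.195, H_out = 6.025 kJ/mol
Linear interpolation between T = 323.1 (H_out = 4.737) and T = 325.4 (H_out = 6.025) on hF = 5.141 gives T ≈ 323.8 K, at which ψ = 0.17.

T = 323.8 K, V/F = 0.17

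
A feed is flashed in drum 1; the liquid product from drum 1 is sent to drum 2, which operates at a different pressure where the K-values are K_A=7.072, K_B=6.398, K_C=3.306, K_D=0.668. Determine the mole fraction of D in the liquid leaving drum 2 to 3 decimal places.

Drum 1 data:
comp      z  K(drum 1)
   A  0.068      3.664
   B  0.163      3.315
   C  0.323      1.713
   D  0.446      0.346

Drum 1:
Newton–Raphson from ψ₁ = 0.42:
  ψ₁ = 0.420: g = 0.0519, g' = -0.792 → ψ₁ = 0.486
Converged at ψ₁ = 0.486.
Drum-1 compositions:
  A: x = 0.030, y = 0.109
  B: x = 0.077, y = 0.254
  C: x = 0.240, y = 0.411
  D: x = 0.654, y = 0.226
Drum-2 feed = drum-1 liquid: z₂ = (0.0296, 0.0767, 0.2399, 0.6538).
Drum 2:
Newton iteration, ψ₂⁰ = 0.7:
  ψ₂ = 0.700: g = 0.0498, g' = -0.446 → ψ₂ = 0.811
  ψ₂ = 0.811: g = 0.0029, g' = -0.398 → ψ₂ = 0.819
Converged at ψ₂ = 0.819.
  A: x = 0.005, y = 0.035
  B: x = 0.014, y = 0.091
  C: x = 0.083, y = 0.275
  D: x = 0.898, y = 0.600

x_D (drum 2) = 0.898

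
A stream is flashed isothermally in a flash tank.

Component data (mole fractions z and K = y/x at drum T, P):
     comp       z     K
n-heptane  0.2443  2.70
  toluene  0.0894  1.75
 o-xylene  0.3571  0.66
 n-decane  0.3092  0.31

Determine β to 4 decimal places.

Material balance + equilibrium reduce to Σ zᵢ(Kᵢ−1)/(1+β(Kᵢ−1)) = 0.
Check two-phase: ΣzᵢKᵢ = 1.1476 > 1 and Σzᵢ/Kᵢ = 1.6800 > 1, so g(0) = 0.1476 > 0 and g(1) = -0.6800 < 0.
Newton iteration, β⁰ = 0.5:
  β = 0.5000: g = -0.19875, g' = -0.6359 → β = 0.1875
  β = 0.1875: g = -0.00100, g' = -0.6860 → β = 0.1860
Converged at β = 0.1860.

β = 0.1860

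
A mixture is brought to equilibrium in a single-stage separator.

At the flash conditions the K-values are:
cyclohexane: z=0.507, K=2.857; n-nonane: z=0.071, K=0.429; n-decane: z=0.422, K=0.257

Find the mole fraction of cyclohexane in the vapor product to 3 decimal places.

Rachford–Rice: g(V/F) = Σ zᵢ(Kᵢ−1)/(1+V/F(Kᵢ−1)) = 0.
Check two-phase: ΣzᵢKᵢ = 1.587 > 1 and Σzᵢ/Kᵢ = 1.985 > 1, so g(0) = 0.587 > 0 and g(1) = -0.985 < 0.
Iterate (Newton) starting at V/F = 0.48:
  V/F = 0.480: g = -0.0454, g' = -1.096 → V/F = 0.439
  V/F = 0.439: g = -0.0003, g' = -1.085 → V/F = 0.438
Converged at V/F = 0.438.
Compositions from xᵢ = zᵢ/(1+V/F(Kᵢ−1)), yᵢ = Kᵢxᵢ:
  cyclohexane: x = 0.280, y = 0.799
  n-nonane: x = 0.095, y = 0.041
  n-decane: x = 0.626, y = 0.161

y_cyclohexane = 0.799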